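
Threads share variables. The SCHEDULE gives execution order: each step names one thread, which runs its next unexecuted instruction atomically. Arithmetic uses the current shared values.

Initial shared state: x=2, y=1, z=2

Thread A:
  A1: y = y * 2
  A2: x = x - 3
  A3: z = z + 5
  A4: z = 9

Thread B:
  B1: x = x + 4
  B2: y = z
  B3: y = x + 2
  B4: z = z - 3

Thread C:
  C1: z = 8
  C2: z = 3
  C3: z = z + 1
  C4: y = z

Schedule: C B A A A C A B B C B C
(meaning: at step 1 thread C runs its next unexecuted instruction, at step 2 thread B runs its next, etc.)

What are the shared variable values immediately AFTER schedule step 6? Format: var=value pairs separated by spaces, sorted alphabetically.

Step 1: thread C executes C1 (z = 8). Shared: x=2 y=1 z=8. PCs: A@0 B@0 C@1
Step 2: thread B executes B1 (x = x + 4). Shared: x=6 y=1 z=8. PCs: A@0 B@1 C@1
Step 3: thread A executes A1 (y = y * 2). Shared: x=6 y=2 z=8. PCs: A@1 B@1 C@1
Step 4: thread A executes A2 (x = x - 3). Shared: x=3 y=2 z=8. PCs: A@2 B@1 C@1
Step 5: thread A executes A3 (z = z + 5). Shared: x=3 y=2 z=13. PCs: A@3 B@1 C@1
Step 6: thread C executes C2 (z = 3). Shared: x=3 y=2 z=3. PCs: A@3 B@1 C@2

Answer: x=3 y=2 z=3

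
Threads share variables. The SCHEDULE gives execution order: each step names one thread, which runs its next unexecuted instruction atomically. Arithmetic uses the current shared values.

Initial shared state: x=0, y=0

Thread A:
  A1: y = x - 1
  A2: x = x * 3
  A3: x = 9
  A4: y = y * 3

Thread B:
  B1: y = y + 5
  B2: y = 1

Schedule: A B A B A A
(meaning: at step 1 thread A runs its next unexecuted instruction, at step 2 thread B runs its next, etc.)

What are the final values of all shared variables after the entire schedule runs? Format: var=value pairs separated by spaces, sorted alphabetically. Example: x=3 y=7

Step 1: thread A executes A1 (y = x - 1). Shared: x=0 y=-1. PCs: A@1 B@0
Step 2: thread B executes B1 (y = y + 5). Shared: x=0 y=4. PCs: A@1 B@1
Step 3: thread A executes A2 (x = x * 3). Shared: x=0 y=4. PCs: A@2 B@1
Step 4: thread B executes B2 (y = 1). Shared: x=0 y=1. PCs: A@2 B@2
Step 5: thread A executes A3 (x = 9). Shared: x=9 y=1. PCs: A@3 B@2
Step 6: thread A executes A4 (y = y * 3). Shared: x=9 y=3. PCs: A@4 B@2

Answer: x=9 y=3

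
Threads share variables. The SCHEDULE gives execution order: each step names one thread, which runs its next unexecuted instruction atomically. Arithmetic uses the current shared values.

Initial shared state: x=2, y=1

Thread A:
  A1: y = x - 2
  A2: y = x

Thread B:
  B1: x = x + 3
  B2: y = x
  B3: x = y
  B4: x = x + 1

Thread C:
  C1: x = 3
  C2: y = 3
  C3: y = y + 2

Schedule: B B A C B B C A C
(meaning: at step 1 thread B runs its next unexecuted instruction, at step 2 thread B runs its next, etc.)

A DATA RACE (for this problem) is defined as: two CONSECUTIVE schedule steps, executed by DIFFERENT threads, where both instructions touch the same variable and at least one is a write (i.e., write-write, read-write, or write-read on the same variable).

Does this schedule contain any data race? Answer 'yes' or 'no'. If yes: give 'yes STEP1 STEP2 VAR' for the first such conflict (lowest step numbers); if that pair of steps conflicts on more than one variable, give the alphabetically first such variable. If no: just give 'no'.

Steps 1,2: same thread (B). No race.
Steps 2,3: B(y = x) vs A(y = x - 2). RACE on y (W-W).
Steps 3,4: A(y = x - 2) vs C(x = 3). RACE on x (R-W).
Steps 4,5: C(x = 3) vs B(x = y). RACE on x (W-W).
Steps 5,6: same thread (B). No race.
Steps 6,7: B(r=x,w=x) vs C(r=-,w=y). No conflict.
Steps 7,8: C(y = 3) vs A(y = x). RACE on y (W-W).
Steps 8,9: A(y = x) vs C(y = y + 2). RACE on y (W-W).
First conflict at steps 2,3.

Answer: yes 2 3 y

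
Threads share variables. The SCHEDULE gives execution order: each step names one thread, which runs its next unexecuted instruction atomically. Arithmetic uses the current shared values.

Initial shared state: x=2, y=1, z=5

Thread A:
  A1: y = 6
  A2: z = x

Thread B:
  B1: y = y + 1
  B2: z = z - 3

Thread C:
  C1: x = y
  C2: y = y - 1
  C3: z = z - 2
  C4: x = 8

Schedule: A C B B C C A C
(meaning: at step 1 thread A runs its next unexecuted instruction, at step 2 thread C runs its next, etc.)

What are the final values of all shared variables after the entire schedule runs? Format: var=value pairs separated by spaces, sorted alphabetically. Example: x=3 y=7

Answer: x=8 y=6 z=6

Derivation:
Step 1: thread A executes A1 (y = 6). Shared: x=2 y=6 z=5. PCs: A@1 B@0 C@0
Step 2: thread C executes C1 (x = y). Shared: x=6 y=6 z=5. PCs: A@1 B@0 C@1
Step 3: thread B executes B1 (y = y + 1). Shared: x=6 y=7 z=5. PCs: A@1 B@1 C@1
Step 4: thread B executes B2 (z = z - 3). Shared: x=6 y=7 z=2. PCs: A@1 B@2 C@1
Step 5: thread C executes C2 (y = y - 1). Shared: x=6 y=6 z=2. PCs: A@1 B@2 C@2
Step 6: thread C executes C3 (z = z - 2). Shared: x=6 y=6 z=0. PCs: A@1 B@2 C@3
Step 7: thread A executes A2 (z = x). Shared: x=6 y=6 z=6. PCs: A@2 B@2 C@3
Step 8: thread C executes C4 (x = 8). Shared: x=8 y=6 z=6. PCs: A@2 B@2 C@4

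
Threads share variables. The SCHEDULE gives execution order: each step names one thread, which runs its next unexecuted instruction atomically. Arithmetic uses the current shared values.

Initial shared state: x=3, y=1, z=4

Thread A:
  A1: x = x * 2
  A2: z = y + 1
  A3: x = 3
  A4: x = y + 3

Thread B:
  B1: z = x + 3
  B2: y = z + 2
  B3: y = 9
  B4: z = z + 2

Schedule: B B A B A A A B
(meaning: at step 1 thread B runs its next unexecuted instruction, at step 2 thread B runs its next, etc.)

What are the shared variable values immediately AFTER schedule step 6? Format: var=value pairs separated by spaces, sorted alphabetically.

Answer: x=3 y=9 z=10

Derivation:
Step 1: thread B executes B1 (z = x + 3). Shared: x=3 y=1 z=6. PCs: A@0 B@1
Step 2: thread B executes B2 (y = z + 2). Shared: x=3 y=8 z=6. PCs: A@0 B@2
Step 3: thread A executes A1 (x = x * 2). Shared: x=6 y=8 z=6. PCs: A@1 B@2
Step 4: thread B executes B3 (y = 9). Shared: x=6 y=9 z=6. PCs: A@1 B@3
Step 5: thread A executes A2 (z = y + 1). Shared: x=6 y=9 z=10. PCs: A@2 B@3
Step 6: thread A executes A3 (x = 3). Shared: x=3 y=9 z=10. PCs: A@3 B@3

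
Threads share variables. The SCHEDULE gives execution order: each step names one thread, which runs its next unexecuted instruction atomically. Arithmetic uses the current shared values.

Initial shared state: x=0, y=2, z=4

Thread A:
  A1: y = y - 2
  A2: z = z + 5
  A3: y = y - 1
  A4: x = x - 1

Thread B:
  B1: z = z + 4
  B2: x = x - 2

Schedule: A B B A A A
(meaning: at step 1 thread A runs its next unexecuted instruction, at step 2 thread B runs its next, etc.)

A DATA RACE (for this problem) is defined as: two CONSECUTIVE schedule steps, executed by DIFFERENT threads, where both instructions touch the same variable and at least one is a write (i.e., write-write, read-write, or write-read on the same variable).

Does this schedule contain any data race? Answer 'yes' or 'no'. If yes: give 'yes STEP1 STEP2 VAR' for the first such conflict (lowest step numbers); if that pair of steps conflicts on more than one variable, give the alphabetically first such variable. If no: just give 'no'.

Steps 1,2: A(r=y,w=y) vs B(r=z,w=z). No conflict.
Steps 2,3: same thread (B). No race.
Steps 3,4: B(r=x,w=x) vs A(r=z,w=z). No conflict.
Steps 4,5: same thread (A). No race.
Steps 5,6: same thread (A). No race.

Answer: no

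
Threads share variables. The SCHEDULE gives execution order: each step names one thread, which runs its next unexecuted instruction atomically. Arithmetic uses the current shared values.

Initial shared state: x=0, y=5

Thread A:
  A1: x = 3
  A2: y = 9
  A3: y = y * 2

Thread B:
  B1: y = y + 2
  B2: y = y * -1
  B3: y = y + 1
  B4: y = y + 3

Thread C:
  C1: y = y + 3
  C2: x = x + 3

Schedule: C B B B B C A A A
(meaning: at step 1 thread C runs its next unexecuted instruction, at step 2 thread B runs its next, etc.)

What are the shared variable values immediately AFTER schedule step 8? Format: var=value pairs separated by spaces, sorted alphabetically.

Answer: x=3 y=9

Derivation:
Step 1: thread C executes C1 (y = y + 3). Shared: x=0 y=8. PCs: A@0 B@0 C@1
Step 2: thread B executes B1 (y = y + 2). Shared: x=0 y=10. PCs: A@0 B@1 C@1
Step 3: thread B executes B2 (y = y * -1). Shared: x=0 y=-10. PCs: A@0 B@2 C@1
Step 4: thread B executes B3 (y = y + 1). Shared: x=0 y=-9. PCs: A@0 B@3 C@1
Step 5: thread B executes B4 (y = y + 3). Shared: x=0 y=-6. PCs: A@0 B@4 C@1
Step 6: thread C executes C2 (x = x + 3). Shared: x=3 y=-6. PCs: A@0 B@4 C@2
Step 7: thread A executes A1 (x = 3). Shared: x=3 y=-6. PCs: A@1 B@4 C@2
Step 8: thread A executes A2 (y = 9). Shared: x=3 y=9. PCs: A@2 B@4 C@2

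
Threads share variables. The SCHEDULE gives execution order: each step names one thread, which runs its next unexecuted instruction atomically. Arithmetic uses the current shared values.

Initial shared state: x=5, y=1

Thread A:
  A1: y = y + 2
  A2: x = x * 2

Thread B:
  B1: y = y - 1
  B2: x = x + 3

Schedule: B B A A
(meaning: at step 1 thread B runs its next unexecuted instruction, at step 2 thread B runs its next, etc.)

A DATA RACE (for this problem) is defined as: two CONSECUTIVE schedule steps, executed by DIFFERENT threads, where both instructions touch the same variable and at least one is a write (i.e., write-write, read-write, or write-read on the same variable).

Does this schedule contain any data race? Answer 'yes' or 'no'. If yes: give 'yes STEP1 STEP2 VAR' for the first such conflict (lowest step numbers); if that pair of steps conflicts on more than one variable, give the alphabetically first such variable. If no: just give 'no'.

Steps 1,2: same thread (B). No race.
Steps 2,3: B(r=x,w=x) vs A(r=y,w=y). No conflict.
Steps 3,4: same thread (A). No race.

Answer: no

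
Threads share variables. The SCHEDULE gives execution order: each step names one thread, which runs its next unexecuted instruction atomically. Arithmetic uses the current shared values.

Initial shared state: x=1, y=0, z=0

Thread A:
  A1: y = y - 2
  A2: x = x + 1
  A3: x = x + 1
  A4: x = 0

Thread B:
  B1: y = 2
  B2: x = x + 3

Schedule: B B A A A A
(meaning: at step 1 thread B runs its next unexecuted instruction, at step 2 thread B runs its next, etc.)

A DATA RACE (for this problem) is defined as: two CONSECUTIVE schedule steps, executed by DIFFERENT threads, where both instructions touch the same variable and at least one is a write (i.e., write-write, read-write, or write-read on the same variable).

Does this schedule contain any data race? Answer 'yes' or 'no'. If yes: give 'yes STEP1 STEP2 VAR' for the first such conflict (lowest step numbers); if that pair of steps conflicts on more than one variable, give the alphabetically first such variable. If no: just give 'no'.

Steps 1,2: same thread (B). No race.
Steps 2,3: B(r=x,w=x) vs A(r=y,w=y). No conflict.
Steps 3,4: same thread (A). No race.
Steps 4,5: same thread (A). No race.
Steps 5,6: same thread (A). No race.

Answer: no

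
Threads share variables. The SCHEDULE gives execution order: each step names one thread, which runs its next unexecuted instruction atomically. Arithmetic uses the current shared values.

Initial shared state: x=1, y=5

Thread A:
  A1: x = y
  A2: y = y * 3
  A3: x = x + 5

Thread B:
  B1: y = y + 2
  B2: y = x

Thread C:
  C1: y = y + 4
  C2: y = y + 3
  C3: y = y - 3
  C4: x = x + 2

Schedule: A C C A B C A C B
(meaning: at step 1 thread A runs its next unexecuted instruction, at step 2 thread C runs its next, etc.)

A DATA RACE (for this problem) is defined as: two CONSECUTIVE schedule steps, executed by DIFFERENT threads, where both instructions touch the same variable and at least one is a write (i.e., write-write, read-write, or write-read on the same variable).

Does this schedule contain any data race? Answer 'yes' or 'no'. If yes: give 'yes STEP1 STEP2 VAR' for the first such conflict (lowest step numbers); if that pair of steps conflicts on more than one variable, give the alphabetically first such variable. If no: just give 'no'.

Steps 1,2: A(x = y) vs C(y = y + 4). RACE on y (R-W).
Steps 2,3: same thread (C). No race.
Steps 3,4: C(y = y + 3) vs A(y = y * 3). RACE on y (W-W).
Steps 4,5: A(y = y * 3) vs B(y = y + 2). RACE on y (W-W).
Steps 5,6: B(y = y + 2) vs C(y = y - 3). RACE on y (W-W).
Steps 6,7: C(r=y,w=y) vs A(r=x,w=x). No conflict.
Steps 7,8: A(x = x + 5) vs C(x = x + 2). RACE on x (W-W).
Steps 8,9: C(x = x + 2) vs B(y = x). RACE on x (W-R).
First conflict at steps 1,2.

Answer: yes 1 2 y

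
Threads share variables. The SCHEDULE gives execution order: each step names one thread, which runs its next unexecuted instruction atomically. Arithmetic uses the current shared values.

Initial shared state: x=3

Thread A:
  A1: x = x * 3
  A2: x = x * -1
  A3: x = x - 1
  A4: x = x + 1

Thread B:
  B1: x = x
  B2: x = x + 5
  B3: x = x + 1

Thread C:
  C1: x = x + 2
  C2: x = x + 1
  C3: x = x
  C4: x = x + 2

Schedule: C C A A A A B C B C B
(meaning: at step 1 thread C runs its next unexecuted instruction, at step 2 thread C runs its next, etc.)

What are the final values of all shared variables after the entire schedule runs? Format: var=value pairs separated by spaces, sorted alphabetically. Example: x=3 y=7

Step 1: thread C executes C1 (x = x + 2). Shared: x=5. PCs: A@0 B@0 C@1
Step 2: thread C executes C2 (x = x + 1). Shared: x=6. PCs: A@0 B@0 C@2
Step 3: thread A executes A1 (x = x * 3). Shared: x=18. PCs: A@1 B@0 C@2
Step 4: thread A executes A2 (x = x * -1). Shared: x=-18. PCs: A@2 B@0 C@2
Step 5: thread A executes A3 (x = x - 1). Shared: x=-19. PCs: A@3 B@0 C@2
Step 6: thread A executes A4 (x = x + 1). Shared: x=-18. PCs: A@4 B@0 C@2
Step 7: thread B executes B1 (x = x). Shared: x=-18. PCs: A@4 B@1 C@2
Step 8: thread C executes C3 (x = x). Shared: x=-18. PCs: A@4 B@1 C@3
Step 9: thread B executes B2 (x = x + 5). Shared: x=-13. PCs: A@4 B@2 C@3
Step 10: thread C executes C4 (x = x + 2). Shared: x=-11. PCs: A@4 B@2 C@4
Step 11: thread B executes B3 (x = x + 1). Shared: x=-10. PCs: A@4 B@3 C@4

Answer: x=-10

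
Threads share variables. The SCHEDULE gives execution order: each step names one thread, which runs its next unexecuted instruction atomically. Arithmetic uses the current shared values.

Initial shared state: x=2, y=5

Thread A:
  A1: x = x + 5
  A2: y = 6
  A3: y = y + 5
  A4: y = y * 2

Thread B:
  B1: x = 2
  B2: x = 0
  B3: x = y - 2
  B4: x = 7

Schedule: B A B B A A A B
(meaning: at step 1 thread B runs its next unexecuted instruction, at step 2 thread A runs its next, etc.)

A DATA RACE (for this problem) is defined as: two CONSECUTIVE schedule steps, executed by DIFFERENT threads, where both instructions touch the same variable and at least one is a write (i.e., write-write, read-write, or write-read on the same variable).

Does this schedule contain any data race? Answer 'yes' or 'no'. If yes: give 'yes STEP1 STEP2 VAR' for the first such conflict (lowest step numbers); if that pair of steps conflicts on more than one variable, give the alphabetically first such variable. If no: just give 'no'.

Steps 1,2: B(x = 2) vs A(x = x + 5). RACE on x (W-W).
Steps 2,3: A(x = x + 5) vs B(x = 0). RACE on x (W-W).
Steps 3,4: same thread (B). No race.
Steps 4,5: B(x = y - 2) vs A(y = 6). RACE on y (R-W).
Steps 5,6: same thread (A). No race.
Steps 6,7: same thread (A). No race.
Steps 7,8: A(r=y,w=y) vs B(r=-,w=x). No conflict.
First conflict at steps 1,2.

Answer: yes 1 2 x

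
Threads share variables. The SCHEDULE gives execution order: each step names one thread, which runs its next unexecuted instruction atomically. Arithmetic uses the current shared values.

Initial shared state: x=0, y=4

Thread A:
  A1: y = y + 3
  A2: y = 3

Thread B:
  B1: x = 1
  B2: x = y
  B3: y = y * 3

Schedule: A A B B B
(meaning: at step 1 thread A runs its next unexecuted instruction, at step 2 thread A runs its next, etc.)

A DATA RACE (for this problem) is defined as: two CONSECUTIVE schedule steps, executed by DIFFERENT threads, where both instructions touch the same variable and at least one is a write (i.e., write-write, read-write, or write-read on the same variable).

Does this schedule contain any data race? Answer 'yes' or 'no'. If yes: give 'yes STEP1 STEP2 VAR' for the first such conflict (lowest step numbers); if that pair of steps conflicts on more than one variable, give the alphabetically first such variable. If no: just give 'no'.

Steps 1,2: same thread (A). No race.
Steps 2,3: A(r=-,w=y) vs B(r=-,w=x). No conflict.
Steps 3,4: same thread (B). No race.
Steps 4,5: same thread (B). No race.

Answer: no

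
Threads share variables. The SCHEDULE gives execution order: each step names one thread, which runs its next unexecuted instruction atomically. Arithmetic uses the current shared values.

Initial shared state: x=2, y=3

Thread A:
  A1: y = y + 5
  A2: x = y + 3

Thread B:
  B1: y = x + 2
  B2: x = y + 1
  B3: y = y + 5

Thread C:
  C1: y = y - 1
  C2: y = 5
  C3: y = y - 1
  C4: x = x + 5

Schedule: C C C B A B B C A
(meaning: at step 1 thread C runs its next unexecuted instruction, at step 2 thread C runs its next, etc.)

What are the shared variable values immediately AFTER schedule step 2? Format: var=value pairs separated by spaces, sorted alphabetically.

Step 1: thread C executes C1 (y = y - 1). Shared: x=2 y=2. PCs: A@0 B@0 C@1
Step 2: thread C executes C2 (y = 5). Shared: x=2 y=5. PCs: A@0 B@0 C@2

Answer: x=2 y=5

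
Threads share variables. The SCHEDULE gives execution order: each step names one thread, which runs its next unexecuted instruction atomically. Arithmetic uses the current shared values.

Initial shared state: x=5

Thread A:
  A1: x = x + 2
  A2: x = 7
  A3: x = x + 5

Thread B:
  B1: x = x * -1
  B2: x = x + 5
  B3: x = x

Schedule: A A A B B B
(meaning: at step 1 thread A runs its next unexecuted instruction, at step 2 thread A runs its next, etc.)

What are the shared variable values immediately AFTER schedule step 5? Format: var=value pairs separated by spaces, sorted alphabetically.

Answer: x=-7

Derivation:
Step 1: thread A executes A1 (x = x + 2). Shared: x=7. PCs: A@1 B@0
Step 2: thread A executes A2 (x = 7). Shared: x=7. PCs: A@2 B@0
Step 3: thread A executes A3 (x = x + 5). Shared: x=12. PCs: A@3 B@0
Step 4: thread B executes B1 (x = x * -1). Shared: x=-12. PCs: A@3 B@1
Step 5: thread B executes B2 (x = x + 5). Shared: x=-7. PCs: A@3 B@2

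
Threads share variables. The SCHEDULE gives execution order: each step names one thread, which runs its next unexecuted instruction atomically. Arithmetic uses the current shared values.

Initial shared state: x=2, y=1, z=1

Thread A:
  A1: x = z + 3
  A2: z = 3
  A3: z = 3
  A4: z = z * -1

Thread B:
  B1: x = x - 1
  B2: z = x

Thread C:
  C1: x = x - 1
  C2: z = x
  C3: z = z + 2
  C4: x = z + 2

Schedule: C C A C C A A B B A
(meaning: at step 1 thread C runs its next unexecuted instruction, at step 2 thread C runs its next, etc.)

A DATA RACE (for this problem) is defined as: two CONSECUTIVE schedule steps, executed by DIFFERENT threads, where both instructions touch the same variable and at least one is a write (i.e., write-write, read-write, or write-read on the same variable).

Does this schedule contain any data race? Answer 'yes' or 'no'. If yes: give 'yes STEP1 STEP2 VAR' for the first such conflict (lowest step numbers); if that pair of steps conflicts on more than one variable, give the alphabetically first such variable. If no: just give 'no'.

Answer: yes 2 3 x

Derivation:
Steps 1,2: same thread (C). No race.
Steps 2,3: C(z = x) vs A(x = z + 3). RACE on x (R-W), z (W-R). Multiple vars; alphabetically first is x.
Steps 3,4: A(x = z + 3) vs C(z = z + 2). RACE on z (R-W).
Steps 4,5: same thread (C). No race.
Steps 5,6: C(x = z + 2) vs A(z = 3). RACE on z (R-W).
Steps 6,7: same thread (A). No race.
Steps 7,8: A(r=-,w=z) vs B(r=x,w=x). No conflict.
Steps 8,9: same thread (B). No race.
Steps 9,10: B(z = x) vs A(z = z * -1). RACE on z (W-W).
First conflict at steps 2,3.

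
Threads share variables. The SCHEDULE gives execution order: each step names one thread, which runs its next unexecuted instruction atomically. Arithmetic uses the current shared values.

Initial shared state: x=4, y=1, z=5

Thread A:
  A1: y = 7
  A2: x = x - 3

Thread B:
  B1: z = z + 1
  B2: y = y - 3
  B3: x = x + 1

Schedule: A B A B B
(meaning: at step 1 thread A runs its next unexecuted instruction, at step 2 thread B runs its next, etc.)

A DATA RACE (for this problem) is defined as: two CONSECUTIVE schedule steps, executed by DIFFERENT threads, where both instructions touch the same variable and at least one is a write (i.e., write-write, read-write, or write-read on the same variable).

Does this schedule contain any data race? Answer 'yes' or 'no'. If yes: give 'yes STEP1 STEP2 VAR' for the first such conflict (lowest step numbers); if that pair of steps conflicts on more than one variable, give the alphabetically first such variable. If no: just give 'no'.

Steps 1,2: A(r=-,w=y) vs B(r=z,w=z). No conflict.
Steps 2,3: B(r=z,w=z) vs A(r=x,w=x). No conflict.
Steps 3,4: A(r=x,w=x) vs B(r=y,w=y). No conflict.
Steps 4,5: same thread (B). No race.

Answer: no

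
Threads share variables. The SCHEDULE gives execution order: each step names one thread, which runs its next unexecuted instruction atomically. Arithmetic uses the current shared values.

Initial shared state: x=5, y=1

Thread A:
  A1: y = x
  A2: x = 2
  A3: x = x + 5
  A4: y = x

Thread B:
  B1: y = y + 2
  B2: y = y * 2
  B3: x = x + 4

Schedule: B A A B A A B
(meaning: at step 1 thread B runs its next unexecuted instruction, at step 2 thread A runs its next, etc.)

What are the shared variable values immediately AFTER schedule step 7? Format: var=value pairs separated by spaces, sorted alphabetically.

Answer: x=11 y=7

Derivation:
Step 1: thread B executes B1 (y = y + 2). Shared: x=5 y=3. PCs: A@0 B@1
Step 2: thread A executes A1 (y = x). Shared: x=5 y=5. PCs: A@1 B@1
Step 3: thread A executes A2 (x = 2). Shared: x=2 y=5. PCs: A@2 B@1
Step 4: thread B executes B2 (y = y * 2). Shared: x=2 y=10. PCs: A@2 B@2
Step 5: thread A executes A3 (x = x + 5). Shared: x=7 y=10. PCs: A@3 B@2
Step 6: thread A executes A4 (y = x). Shared: x=7 y=7. PCs: A@4 B@2
Step 7: thread B executes B3 (x = x + 4). Shared: x=11 y=7. PCs: A@4 B@3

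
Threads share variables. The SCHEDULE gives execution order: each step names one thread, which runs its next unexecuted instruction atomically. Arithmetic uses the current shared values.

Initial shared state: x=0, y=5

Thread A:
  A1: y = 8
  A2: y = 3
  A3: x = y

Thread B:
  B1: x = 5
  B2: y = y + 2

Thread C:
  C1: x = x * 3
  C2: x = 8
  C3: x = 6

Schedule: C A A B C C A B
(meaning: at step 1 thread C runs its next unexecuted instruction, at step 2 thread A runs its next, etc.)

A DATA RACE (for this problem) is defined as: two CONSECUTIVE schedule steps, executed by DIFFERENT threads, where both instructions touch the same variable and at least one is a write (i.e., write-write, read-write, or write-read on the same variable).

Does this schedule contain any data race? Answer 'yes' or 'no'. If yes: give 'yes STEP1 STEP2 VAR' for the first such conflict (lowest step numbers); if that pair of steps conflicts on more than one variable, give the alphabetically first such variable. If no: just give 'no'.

Answer: yes 4 5 x

Derivation:
Steps 1,2: C(r=x,w=x) vs A(r=-,w=y). No conflict.
Steps 2,3: same thread (A). No race.
Steps 3,4: A(r=-,w=y) vs B(r=-,w=x). No conflict.
Steps 4,5: B(x = 5) vs C(x = 8). RACE on x (W-W).
Steps 5,6: same thread (C). No race.
Steps 6,7: C(x = 6) vs A(x = y). RACE on x (W-W).
Steps 7,8: A(x = y) vs B(y = y + 2). RACE on y (R-W).
First conflict at steps 4,5.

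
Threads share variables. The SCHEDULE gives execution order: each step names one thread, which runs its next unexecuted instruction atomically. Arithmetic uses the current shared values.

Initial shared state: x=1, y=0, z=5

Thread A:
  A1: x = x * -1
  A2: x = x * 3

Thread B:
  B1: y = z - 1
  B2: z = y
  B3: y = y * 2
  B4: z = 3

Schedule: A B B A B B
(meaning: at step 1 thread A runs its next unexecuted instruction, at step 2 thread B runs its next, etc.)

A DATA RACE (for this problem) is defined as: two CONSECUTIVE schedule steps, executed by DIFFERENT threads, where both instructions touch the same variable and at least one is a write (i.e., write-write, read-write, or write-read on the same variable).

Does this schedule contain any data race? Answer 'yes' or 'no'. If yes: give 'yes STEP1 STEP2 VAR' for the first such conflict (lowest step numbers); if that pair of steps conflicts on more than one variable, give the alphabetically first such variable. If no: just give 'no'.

Steps 1,2: A(r=x,w=x) vs B(r=z,w=y). No conflict.
Steps 2,3: same thread (B). No race.
Steps 3,4: B(r=y,w=z) vs A(r=x,w=x). No conflict.
Steps 4,5: A(r=x,w=x) vs B(r=y,w=y). No conflict.
Steps 5,6: same thread (B). No race.

Answer: no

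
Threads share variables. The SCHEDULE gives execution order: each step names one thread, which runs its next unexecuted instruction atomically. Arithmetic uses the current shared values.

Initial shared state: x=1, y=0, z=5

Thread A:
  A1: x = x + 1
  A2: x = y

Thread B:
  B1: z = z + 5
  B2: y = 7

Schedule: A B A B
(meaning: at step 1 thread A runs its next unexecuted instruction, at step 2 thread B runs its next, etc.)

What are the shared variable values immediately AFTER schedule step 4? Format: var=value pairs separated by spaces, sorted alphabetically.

Step 1: thread A executes A1 (x = x + 1). Shared: x=2 y=0 z=5. PCs: A@1 B@0
Step 2: thread B executes B1 (z = z + 5). Shared: x=2 y=0 z=10. PCs: A@1 B@1
Step 3: thread A executes A2 (x = y). Shared: x=0 y=0 z=10. PCs: A@2 B@1
Step 4: thread B executes B2 (y = 7). Shared: x=0 y=7 z=10. PCs: A@2 B@2

Answer: x=0 y=7 z=10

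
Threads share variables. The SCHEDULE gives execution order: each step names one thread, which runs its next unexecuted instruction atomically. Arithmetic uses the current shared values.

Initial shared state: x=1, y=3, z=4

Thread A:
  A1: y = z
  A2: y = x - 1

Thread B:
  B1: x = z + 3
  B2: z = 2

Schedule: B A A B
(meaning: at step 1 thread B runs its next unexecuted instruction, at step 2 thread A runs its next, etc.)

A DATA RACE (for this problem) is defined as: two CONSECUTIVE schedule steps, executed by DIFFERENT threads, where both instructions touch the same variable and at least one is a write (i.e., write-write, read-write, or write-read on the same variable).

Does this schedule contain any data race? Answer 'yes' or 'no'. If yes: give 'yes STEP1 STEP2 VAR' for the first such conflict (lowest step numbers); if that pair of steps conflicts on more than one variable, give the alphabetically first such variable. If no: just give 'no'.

Steps 1,2: B(r=z,w=x) vs A(r=z,w=y). No conflict.
Steps 2,3: same thread (A). No race.
Steps 3,4: A(r=x,w=y) vs B(r=-,w=z). No conflict.

Answer: no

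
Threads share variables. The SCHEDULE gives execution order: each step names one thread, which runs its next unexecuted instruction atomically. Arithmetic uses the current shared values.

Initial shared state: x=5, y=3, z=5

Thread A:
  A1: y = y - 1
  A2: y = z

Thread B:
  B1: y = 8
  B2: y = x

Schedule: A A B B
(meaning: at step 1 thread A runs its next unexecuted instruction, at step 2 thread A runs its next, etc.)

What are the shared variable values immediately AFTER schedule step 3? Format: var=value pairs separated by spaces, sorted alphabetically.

Step 1: thread A executes A1 (y = y - 1). Shared: x=5 y=2 z=5. PCs: A@1 B@0
Step 2: thread A executes A2 (y = z). Shared: x=5 y=5 z=5. PCs: A@2 B@0
Step 3: thread B executes B1 (y = 8). Shared: x=5 y=8 z=5. PCs: A@2 B@1

Answer: x=5 y=8 z=5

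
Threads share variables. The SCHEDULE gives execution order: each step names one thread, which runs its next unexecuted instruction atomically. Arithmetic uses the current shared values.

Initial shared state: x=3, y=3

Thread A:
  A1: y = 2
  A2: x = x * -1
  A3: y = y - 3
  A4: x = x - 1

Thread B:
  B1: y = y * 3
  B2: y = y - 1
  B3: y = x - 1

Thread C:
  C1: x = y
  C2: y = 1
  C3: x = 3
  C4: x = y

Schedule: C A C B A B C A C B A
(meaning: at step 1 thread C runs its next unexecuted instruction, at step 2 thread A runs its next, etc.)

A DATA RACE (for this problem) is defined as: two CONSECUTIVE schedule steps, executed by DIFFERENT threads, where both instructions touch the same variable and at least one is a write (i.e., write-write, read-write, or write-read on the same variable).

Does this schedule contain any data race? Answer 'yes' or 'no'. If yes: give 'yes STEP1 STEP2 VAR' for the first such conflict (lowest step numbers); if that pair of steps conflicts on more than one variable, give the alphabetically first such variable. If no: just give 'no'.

Steps 1,2: C(x = y) vs A(y = 2). RACE on y (R-W).
Steps 2,3: A(y = 2) vs C(y = 1). RACE on y (W-W).
Steps 3,4: C(y = 1) vs B(y = y * 3). RACE on y (W-W).
Steps 4,5: B(r=y,w=y) vs A(r=x,w=x). No conflict.
Steps 5,6: A(r=x,w=x) vs B(r=y,w=y). No conflict.
Steps 6,7: B(r=y,w=y) vs C(r=-,w=x). No conflict.
Steps 7,8: C(r=-,w=x) vs A(r=y,w=y). No conflict.
Steps 8,9: A(y = y - 3) vs C(x = y). RACE on y (W-R).
Steps 9,10: C(x = y) vs B(y = x - 1). RACE on x (W-R), y (R-W). Multiple vars; alphabetically first is x.
Steps 10,11: B(y = x - 1) vs A(x = x - 1). RACE on x (R-W).
First conflict at steps 1,2.

Answer: yes 1 2 y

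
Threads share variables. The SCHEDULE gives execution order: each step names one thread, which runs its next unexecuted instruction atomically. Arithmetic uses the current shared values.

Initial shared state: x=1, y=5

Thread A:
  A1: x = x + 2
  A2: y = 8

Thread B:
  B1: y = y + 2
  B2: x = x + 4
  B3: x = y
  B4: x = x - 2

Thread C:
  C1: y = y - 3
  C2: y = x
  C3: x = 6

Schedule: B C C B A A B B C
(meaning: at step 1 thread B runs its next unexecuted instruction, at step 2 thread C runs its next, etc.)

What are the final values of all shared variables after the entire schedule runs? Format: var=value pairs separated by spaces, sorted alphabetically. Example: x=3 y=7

Answer: x=6 y=8

Derivation:
Step 1: thread B executes B1 (y = y + 2). Shared: x=1 y=7. PCs: A@0 B@1 C@0
Step 2: thread C executes C1 (y = y - 3). Shared: x=1 y=4. PCs: A@0 B@1 C@1
Step 3: thread C executes C2 (y = x). Shared: x=1 y=1. PCs: A@0 B@1 C@2
Step 4: thread B executes B2 (x = x + 4). Shared: x=5 y=1. PCs: A@0 B@2 C@2
Step 5: thread A executes A1 (x = x + 2). Shared: x=7 y=1. PCs: A@1 B@2 C@2
Step 6: thread A executes A2 (y = 8). Shared: x=7 y=8. PCs: A@2 B@2 C@2
Step 7: thread B executes B3 (x = y). Shared: x=8 y=8. PCs: A@2 B@3 C@2
Step 8: thread B executes B4 (x = x - 2). Shared: x=6 y=8. PCs: A@2 B@4 C@2
Step 9: thread C executes C3 (x = 6). Shared: x=6 y=8. PCs: A@2 B@4 C@3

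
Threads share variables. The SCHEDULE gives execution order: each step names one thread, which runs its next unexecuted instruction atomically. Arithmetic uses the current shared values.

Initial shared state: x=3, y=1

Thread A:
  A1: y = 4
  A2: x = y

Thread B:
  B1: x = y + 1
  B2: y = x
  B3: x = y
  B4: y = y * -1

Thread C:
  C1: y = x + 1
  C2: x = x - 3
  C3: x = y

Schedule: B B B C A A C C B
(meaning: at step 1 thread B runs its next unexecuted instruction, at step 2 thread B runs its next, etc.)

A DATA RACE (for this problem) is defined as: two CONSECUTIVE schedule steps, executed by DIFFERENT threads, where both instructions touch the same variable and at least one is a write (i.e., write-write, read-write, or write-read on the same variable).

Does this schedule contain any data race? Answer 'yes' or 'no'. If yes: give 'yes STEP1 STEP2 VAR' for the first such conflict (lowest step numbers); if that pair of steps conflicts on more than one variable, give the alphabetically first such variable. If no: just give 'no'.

Answer: yes 3 4 x

Derivation:
Steps 1,2: same thread (B). No race.
Steps 2,3: same thread (B). No race.
Steps 3,4: B(x = y) vs C(y = x + 1). RACE on x (W-R), y (R-W). Multiple vars; alphabetically first is x.
Steps 4,5: C(y = x + 1) vs A(y = 4). RACE on y (W-W).
Steps 5,6: same thread (A). No race.
Steps 6,7: A(x = y) vs C(x = x - 3). RACE on x (W-W).
Steps 7,8: same thread (C). No race.
Steps 8,9: C(x = y) vs B(y = y * -1). RACE on y (R-W).
First conflict at steps 3,4.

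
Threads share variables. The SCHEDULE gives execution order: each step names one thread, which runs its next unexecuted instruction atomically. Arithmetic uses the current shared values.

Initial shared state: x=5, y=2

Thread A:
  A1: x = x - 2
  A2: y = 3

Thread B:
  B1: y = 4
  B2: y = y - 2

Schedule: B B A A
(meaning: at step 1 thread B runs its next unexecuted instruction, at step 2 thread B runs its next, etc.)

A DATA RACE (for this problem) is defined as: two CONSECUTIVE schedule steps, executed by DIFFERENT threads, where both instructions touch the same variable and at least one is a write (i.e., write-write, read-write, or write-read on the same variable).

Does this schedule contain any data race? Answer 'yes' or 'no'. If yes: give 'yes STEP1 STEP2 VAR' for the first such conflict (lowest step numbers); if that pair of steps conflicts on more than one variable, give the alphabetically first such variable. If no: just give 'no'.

Answer: no

Derivation:
Steps 1,2: same thread (B). No race.
Steps 2,3: B(r=y,w=y) vs A(r=x,w=x). No conflict.
Steps 3,4: same thread (A). No race.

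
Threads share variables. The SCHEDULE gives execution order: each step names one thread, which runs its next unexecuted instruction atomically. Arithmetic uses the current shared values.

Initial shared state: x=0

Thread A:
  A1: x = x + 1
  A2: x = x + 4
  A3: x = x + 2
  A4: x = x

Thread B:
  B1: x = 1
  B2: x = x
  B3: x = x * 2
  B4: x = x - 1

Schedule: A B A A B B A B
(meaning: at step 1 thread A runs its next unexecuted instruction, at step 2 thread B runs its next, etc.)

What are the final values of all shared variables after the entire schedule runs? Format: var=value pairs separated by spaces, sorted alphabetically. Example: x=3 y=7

Answer: x=13

Derivation:
Step 1: thread A executes A1 (x = x + 1). Shared: x=1. PCs: A@1 B@0
Step 2: thread B executes B1 (x = 1). Shared: x=1. PCs: A@1 B@1
Step 3: thread A executes A2 (x = x + 4). Shared: x=5. PCs: A@2 B@1
Step 4: thread A executes A3 (x = x + 2). Shared: x=7. PCs: A@3 B@1
Step 5: thread B executes B2 (x = x). Shared: x=7. PCs: A@3 B@2
Step 6: thread B executes B3 (x = x * 2). Shared: x=14. PCs: A@3 B@3
Step 7: thread A executes A4 (x = x). Shared: x=14. PCs: A@4 B@3
Step 8: thread B executes B4 (x = x - 1). Shared: x=13. PCs: A@4 B@4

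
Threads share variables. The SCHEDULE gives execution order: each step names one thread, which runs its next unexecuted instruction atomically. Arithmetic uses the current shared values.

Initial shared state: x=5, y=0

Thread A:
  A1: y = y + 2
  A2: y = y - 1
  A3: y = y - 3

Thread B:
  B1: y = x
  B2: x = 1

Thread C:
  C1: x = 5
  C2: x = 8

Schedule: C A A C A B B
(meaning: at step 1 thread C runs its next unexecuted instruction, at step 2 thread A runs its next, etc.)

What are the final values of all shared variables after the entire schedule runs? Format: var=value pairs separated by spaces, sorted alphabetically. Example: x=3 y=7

Answer: x=1 y=8

Derivation:
Step 1: thread C executes C1 (x = 5). Shared: x=5 y=0. PCs: A@0 B@0 C@1
Step 2: thread A executes A1 (y = y + 2). Shared: x=5 y=2. PCs: A@1 B@0 C@1
Step 3: thread A executes A2 (y = y - 1). Shared: x=5 y=1. PCs: A@2 B@0 C@1
Step 4: thread C executes C2 (x = 8). Shared: x=8 y=1. PCs: A@2 B@0 C@2
Step 5: thread A executes A3 (y = y - 3). Shared: x=8 y=-2. PCs: A@3 B@0 C@2
Step 6: thread B executes B1 (y = x). Shared: x=8 y=8. PCs: A@3 B@1 C@2
Step 7: thread B executes B2 (x = 1). Shared: x=1 y=8. PCs: A@3 B@2 C@2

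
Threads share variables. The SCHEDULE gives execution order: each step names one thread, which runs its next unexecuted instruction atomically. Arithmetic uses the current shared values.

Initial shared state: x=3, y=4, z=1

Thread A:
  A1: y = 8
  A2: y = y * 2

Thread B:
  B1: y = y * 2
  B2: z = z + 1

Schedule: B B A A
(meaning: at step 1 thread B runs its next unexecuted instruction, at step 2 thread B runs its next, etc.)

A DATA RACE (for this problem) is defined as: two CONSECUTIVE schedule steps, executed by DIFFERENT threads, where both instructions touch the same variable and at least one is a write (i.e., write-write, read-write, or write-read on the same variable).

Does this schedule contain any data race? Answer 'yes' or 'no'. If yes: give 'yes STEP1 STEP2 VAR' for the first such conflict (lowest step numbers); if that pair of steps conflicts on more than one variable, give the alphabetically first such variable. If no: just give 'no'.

Answer: no

Derivation:
Steps 1,2: same thread (B). No race.
Steps 2,3: B(r=z,w=z) vs A(r=-,w=y). No conflict.
Steps 3,4: same thread (A). No race.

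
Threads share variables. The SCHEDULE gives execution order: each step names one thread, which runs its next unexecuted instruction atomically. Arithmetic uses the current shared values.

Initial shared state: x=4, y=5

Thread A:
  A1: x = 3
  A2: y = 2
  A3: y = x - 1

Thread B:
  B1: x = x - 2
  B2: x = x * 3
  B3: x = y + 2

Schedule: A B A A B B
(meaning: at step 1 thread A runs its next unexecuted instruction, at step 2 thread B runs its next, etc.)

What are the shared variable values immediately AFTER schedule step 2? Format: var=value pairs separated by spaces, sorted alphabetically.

Step 1: thread A executes A1 (x = 3). Shared: x=3 y=5. PCs: A@1 B@0
Step 2: thread B executes B1 (x = x - 2). Shared: x=1 y=5. PCs: A@1 B@1

Answer: x=1 y=5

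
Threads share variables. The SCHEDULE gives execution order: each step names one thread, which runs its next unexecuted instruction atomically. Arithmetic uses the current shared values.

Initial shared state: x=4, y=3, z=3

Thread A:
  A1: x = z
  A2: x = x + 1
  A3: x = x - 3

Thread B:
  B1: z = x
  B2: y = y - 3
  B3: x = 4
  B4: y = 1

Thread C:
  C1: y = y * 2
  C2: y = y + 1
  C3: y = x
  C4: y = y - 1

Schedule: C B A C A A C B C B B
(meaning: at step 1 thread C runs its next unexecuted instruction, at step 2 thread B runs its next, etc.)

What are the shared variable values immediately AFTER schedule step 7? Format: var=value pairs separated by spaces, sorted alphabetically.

Step 1: thread C executes C1 (y = y * 2). Shared: x=4 y=6 z=3. PCs: A@0 B@0 C@1
Step 2: thread B executes B1 (z = x). Shared: x=4 y=6 z=4. PCs: A@0 B@1 C@1
Step 3: thread A executes A1 (x = z). Shared: x=4 y=6 z=4. PCs: A@1 B@1 C@1
Step 4: thread C executes C2 (y = y + 1). Shared: x=4 y=7 z=4. PCs: A@1 B@1 C@2
Step 5: thread A executes A2 (x = x + 1). Shared: x=5 y=7 z=4. PCs: A@2 B@1 C@2
Step 6: thread A executes A3 (x = x - 3). Shared: x=2 y=7 z=4. PCs: A@3 B@1 C@2
Step 7: thread C executes C3 (y = x). Shared: x=2 y=2 z=4. PCs: A@3 B@1 C@3

Answer: x=2 y=2 z=4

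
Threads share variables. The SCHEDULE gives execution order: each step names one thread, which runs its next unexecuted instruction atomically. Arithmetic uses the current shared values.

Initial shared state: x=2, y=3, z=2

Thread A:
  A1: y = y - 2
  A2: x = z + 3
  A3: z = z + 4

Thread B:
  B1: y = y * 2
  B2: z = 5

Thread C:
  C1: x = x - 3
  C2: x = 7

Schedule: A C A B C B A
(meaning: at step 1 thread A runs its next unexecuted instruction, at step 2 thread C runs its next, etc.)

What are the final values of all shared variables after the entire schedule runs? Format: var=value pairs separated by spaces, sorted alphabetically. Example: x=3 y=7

Answer: x=7 y=2 z=9

Derivation:
Step 1: thread A executes A1 (y = y - 2). Shared: x=2 y=1 z=2. PCs: A@1 B@0 C@0
Step 2: thread C executes C1 (x = x - 3). Shared: x=-1 y=1 z=2. PCs: A@1 B@0 C@1
Step 3: thread A executes A2 (x = z + 3). Shared: x=5 y=1 z=2. PCs: A@2 B@0 C@1
Step 4: thread B executes B1 (y = y * 2). Shared: x=5 y=2 z=2. PCs: A@2 B@1 C@1
Step 5: thread C executes C2 (x = 7). Shared: x=7 y=2 z=2. PCs: A@2 B@1 C@2
Step 6: thread B executes B2 (z = 5). Shared: x=7 y=2 z=5. PCs: A@2 B@2 C@2
Step 7: thread A executes A3 (z = z + 4). Shared: x=7 y=2 z=9. PCs: A@3 B@2 C@2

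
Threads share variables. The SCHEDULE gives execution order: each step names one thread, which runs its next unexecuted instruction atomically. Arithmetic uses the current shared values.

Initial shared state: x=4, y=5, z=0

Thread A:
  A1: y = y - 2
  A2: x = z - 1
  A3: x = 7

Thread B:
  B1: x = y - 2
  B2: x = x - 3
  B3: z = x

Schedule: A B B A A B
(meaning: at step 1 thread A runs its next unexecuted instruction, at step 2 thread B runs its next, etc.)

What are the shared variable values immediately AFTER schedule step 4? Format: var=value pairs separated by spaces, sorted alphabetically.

Step 1: thread A executes A1 (y = y - 2). Shared: x=4 y=3 z=0. PCs: A@1 B@0
Step 2: thread B executes B1 (x = y - 2). Shared: x=1 y=3 z=0. PCs: A@1 B@1
Step 3: thread B executes B2 (x = x - 3). Shared: x=-2 y=3 z=0. PCs: A@1 B@2
Step 4: thread A executes A2 (x = z - 1). Shared: x=-1 y=3 z=0. PCs: A@2 B@2

Answer: x=-1 y=3 z=0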